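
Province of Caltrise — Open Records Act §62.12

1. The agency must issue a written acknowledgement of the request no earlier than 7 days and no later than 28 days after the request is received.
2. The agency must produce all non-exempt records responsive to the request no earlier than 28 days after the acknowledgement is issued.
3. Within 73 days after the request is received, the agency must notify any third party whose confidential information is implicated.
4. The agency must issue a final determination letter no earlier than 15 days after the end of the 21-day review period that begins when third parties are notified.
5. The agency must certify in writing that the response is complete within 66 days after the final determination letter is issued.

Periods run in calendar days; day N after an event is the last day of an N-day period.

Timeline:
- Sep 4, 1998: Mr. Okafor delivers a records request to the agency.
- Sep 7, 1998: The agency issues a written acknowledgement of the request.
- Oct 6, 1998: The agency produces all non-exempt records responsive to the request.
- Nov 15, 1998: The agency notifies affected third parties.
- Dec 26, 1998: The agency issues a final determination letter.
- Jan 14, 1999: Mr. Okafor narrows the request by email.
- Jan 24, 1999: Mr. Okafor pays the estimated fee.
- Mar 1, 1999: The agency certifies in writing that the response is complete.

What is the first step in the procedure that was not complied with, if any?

Step 1 — 7 and 28 days from Sep 4, 1998 (when the request is received) are Sep 11, 1998 and Oct 2, 1998 respectively; Sep 7, 1998 is 4 days too early.
Later steps need not be reached.

Step 1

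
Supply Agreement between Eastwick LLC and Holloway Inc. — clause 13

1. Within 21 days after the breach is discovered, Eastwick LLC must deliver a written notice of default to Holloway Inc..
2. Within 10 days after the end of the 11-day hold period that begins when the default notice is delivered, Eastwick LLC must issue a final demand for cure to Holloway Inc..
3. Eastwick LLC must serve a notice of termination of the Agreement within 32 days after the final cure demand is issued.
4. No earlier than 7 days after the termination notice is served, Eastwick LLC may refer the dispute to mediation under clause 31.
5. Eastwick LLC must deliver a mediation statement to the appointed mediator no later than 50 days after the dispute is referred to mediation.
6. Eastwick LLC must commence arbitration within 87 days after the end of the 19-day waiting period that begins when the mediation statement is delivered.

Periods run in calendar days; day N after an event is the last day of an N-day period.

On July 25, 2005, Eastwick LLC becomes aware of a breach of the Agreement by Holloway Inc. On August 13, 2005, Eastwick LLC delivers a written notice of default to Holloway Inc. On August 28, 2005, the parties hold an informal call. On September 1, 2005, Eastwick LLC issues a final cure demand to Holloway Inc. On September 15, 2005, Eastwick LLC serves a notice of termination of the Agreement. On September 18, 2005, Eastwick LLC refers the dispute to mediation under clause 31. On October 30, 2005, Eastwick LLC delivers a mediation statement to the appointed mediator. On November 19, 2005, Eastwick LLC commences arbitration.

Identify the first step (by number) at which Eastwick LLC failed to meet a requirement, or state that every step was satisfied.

Step 4

(1) due by July 25, 2005 + 21 days = August 15, 2005; August 13, 2005 is within that limit.
(2) due by August 24, 2005 + 10 days = September 3, 2005; completed September 1, 2005, before the deadline.
(3) due by September 1, 2005 + 32 days = October 3, 2005; done September 15, 2005 — timely.
(4) permitted from September 15, 2005 + 7 days = September 22, 2005 onward; acted on September 18, 2005, 4 days prematurely.
No need to go further; step 4 was not satisfied.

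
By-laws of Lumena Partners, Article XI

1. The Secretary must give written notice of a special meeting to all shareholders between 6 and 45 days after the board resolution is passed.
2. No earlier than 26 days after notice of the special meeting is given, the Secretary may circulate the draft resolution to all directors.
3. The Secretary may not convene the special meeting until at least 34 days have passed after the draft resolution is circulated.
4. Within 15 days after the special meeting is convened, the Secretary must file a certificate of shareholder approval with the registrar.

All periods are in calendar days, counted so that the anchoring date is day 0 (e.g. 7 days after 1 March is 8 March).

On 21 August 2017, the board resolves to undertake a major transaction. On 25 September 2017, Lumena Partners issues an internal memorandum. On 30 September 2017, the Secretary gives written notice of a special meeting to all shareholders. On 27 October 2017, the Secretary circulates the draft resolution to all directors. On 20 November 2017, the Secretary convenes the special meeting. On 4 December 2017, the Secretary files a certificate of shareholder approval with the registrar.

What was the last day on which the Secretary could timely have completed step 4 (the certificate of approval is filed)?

Step 4 runs from 20 November 2017, when the special meeting is convened. 15 days after 20 November 2017 is 5 December 2017.

5 December 2017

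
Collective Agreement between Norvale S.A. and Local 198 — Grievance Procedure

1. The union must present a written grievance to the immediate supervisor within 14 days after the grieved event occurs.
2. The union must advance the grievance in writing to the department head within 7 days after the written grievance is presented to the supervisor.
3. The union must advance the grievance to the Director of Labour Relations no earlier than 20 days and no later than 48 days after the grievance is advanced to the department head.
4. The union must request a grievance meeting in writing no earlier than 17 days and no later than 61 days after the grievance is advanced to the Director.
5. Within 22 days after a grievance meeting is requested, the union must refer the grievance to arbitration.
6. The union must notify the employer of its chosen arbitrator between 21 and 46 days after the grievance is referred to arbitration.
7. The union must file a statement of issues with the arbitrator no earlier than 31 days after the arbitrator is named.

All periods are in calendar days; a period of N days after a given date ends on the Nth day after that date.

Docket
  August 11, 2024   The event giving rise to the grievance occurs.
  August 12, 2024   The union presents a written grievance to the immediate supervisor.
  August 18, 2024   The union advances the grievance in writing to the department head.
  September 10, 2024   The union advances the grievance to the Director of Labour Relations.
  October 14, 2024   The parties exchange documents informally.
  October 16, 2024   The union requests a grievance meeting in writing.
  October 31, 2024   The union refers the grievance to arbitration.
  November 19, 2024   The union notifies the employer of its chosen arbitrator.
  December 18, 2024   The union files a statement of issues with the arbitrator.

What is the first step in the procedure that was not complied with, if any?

(1) due by August 11, 2024 + 14 days = August 25, 2024; done August 12, 2024 — timely.
(2) due by August 12, 2024 + 7 days = August 19, 2024; done August 18, 2024 — timely.
(3) the permitted window runs from August 18, 2024 + 20 = September 7, 2024 to August 18, 2024 + 48 = October 5, 2024; done September 10, 2024, which is between those dates.
(4) the permitted window runs from September 10, 2024 + 17 = September 27, 2024 to September 10, 2024 + 61 = November 10, 2024; done October 16, 2024 — within the window.
(5) due by October 16, 2024 + 22 days = November 7, 2024; done October 31, 2024 — timely.
(6) the permitted window runs from October 31, 2024 + 21 = November 21, 2024 to October 31, 2024 + 46 = December 16, 2024; done November 19, 2024 — 2 days before the window opened.
Later steps need not be reached.

Step 6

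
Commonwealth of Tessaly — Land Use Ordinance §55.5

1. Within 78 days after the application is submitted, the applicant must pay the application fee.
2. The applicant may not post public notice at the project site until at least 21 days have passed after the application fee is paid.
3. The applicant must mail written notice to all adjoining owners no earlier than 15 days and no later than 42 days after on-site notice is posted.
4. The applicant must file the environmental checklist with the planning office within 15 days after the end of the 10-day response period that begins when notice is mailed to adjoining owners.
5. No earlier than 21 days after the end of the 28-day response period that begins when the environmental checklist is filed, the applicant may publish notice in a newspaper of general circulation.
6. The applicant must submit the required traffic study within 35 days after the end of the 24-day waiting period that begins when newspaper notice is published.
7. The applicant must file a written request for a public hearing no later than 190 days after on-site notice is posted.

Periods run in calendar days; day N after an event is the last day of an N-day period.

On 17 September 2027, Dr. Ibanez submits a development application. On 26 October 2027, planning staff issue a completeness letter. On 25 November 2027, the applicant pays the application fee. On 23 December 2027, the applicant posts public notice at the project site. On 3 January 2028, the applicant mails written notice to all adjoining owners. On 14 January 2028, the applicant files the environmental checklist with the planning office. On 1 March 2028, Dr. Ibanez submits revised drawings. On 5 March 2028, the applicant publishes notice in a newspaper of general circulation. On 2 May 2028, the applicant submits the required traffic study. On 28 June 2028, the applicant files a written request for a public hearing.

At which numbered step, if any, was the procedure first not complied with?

Step 3

(1) due by 17 September 2027 + 78 days = 4 December 2027; done 25 November 2027 — timely.
(2) permitted from 25 November 2027 + 21 days = 16 December 2027 onward; 23 December 2027 is on or after that date.
(3) the permitted window runs from 23 December 2027 + 15 = 7 January 2028 to 23 December 2027 + 42 = 3 February 2028; done 3 January 2028 — 4 days before the window opened.
The procedure was therefore not followed at step 3.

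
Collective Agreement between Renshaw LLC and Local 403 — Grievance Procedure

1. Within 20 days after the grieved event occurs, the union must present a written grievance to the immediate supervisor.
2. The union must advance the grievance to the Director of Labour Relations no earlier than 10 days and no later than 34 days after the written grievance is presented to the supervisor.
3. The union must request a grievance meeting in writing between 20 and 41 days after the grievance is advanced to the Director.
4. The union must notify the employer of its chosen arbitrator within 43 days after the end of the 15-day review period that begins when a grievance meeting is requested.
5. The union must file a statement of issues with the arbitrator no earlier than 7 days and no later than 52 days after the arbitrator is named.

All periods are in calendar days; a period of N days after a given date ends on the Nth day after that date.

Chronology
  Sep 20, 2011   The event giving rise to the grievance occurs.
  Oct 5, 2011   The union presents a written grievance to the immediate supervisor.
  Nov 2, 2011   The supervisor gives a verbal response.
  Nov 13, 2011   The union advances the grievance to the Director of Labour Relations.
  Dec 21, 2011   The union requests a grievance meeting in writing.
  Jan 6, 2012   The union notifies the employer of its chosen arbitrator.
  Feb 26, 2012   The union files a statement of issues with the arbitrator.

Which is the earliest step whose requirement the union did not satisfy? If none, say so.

Step 2

Step 1: 20 days after Sep 20, 2011 (when the grieved event occurs) is Oct 10, 2011; Oct 5, 2011 is within that limit.
Step 2: the window is 10–34 days after Oct 5, 2011 (when the written grievance is presented to the supervisor), so Oct 15, 2011 through Nov 8, 2011; done Nov 13, 2011 — 5 days after the window closed.
That is the first point of non-compliance.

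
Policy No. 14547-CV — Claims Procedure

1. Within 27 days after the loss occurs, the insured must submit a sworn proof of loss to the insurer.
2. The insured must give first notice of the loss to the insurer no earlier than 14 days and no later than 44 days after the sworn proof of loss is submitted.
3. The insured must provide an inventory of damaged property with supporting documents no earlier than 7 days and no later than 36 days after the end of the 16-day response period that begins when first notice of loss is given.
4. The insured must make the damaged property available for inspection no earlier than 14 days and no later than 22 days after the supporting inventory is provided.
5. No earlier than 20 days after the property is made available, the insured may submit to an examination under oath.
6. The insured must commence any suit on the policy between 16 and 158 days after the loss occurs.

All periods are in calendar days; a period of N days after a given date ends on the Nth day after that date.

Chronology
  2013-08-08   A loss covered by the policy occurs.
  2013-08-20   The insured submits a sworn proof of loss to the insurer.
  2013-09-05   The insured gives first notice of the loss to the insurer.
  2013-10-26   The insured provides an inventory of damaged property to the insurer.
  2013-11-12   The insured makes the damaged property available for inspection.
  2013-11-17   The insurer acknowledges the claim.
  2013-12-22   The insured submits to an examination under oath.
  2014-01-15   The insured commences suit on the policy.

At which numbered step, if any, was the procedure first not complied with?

(1) due by 2013-08-08 + 27 days = 2013-09-04; 2013-08-20 is within that limit.
(2) the permitted window runs from 2013-08-20 + 14 = 2013-09-03 to 2013-08-20 + 44 = 2013-10-03; done 2013-09-05, which is between those dates.
(3) the permitted window runs from 2013-09-21 + 7 = 2013-09-28 to 2013-09-21 + 36 = 2013-10-27; 2013-10-26 falls inside that range.
(4) the permitted window runs from 2013-10-26 + 14 = 2013-11-09 to 2013-10-26 + 22 = 2013-11-17; 2013-11-12 falls inside that range.
(5) permitted from 2013-11-12 + 20 days = 2013-12-02 onward; 2013-12-22 is on or after that date.
(6) the permitted window runs from 2013-08-08 + 16 = 2013-08-24 to 2013-08-08 + 158 = 2014-01-13; done 2014-01-15 — 2 days after the window closed.

Step 6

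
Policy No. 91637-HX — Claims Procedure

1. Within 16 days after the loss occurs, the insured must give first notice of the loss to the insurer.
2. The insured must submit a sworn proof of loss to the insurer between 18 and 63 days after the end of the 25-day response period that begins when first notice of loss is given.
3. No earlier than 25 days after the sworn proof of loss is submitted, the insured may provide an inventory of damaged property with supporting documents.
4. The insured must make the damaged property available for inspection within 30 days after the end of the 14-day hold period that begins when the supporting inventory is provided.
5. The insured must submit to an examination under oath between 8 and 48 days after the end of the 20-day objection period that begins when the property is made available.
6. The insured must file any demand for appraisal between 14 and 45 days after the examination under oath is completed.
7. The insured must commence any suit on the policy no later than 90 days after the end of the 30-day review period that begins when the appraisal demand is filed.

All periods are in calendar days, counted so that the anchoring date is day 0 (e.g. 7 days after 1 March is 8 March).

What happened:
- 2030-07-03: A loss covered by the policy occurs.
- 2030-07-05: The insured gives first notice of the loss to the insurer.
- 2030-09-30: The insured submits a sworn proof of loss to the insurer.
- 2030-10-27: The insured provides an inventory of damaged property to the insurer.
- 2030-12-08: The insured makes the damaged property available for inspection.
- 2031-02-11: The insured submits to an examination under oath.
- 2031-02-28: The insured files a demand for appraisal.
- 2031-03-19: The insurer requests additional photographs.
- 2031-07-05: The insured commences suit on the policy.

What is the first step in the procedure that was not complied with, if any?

(1) due by 2030-07-03 + 16 days = 2030-07-19; 2030-07-05 is within that limit.
(2) the permitted window runs from 2030-07-30 + 18 = 2030-08-17 to 2030-07-30 + 63 = 2030-10-01; done 2030-09-30, which is between those dates.
(3) permitted from 2030-09-30 + 25 days = 2030-10-25 onward; done 2030-10-27, after the minimum wait.
(4) due by 2030-11-10 + 30 days = 2030-12-10; 2030-12-08 is within that limit.
(5) the permitted window runs from 2030-12-28 + 8 = 2031-01-05 to 2030-12-28 + 48 = 2031-02-14; done 2031-02-11, which is between those dates.
(6) the permitted window runs from 2031-02-11 + 14 = 2031-02-25 to 2031-02-11 + 45 = 2031-03-28; done 2031-02-28 — within the window.
(7) due by 2031-03-30 + 90 days = 2031-06-28; 2031-07-05 misses that deadline by 7 days.
That is the first point of non-compliance.

Step 7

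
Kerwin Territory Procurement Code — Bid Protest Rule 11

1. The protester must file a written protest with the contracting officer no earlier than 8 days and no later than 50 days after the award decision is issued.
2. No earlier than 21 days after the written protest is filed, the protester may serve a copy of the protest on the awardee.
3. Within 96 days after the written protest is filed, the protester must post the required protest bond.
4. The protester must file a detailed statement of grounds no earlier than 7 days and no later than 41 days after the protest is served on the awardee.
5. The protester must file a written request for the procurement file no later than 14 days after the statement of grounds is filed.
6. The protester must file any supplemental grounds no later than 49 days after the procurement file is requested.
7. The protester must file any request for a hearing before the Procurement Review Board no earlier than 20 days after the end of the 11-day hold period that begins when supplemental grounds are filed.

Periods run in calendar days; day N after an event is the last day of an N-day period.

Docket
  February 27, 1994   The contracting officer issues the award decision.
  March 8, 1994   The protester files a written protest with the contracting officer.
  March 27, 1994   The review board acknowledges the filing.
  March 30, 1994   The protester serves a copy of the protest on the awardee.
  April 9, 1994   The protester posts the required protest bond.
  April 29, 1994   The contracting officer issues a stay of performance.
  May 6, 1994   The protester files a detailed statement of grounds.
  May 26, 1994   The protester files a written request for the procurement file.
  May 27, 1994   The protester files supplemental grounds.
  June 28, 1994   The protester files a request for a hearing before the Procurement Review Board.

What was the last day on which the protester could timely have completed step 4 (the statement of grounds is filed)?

May 10, 1994

Step 4 runs from March 30, 1994, when the protest is served on the awardee. The window is 7–41 days after March 30, 1994; it closes on May 10, 1994.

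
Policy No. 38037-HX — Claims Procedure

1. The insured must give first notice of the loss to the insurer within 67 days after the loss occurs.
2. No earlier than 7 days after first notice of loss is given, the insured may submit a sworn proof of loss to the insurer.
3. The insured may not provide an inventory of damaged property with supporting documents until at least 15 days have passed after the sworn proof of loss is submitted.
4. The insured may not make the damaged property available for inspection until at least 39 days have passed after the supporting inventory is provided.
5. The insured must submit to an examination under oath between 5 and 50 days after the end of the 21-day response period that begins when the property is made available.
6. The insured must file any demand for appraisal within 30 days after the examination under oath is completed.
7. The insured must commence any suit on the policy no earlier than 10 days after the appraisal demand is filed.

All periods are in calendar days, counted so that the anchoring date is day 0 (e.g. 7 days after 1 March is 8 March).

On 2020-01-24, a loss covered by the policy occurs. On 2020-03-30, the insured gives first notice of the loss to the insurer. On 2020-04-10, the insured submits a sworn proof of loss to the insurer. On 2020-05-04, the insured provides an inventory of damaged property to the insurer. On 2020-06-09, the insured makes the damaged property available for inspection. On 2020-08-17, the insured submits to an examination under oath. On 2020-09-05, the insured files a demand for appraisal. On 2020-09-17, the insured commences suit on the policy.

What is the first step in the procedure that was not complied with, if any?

Step 1 — counting 67 days from 2020-01-24 (when the loss occurs) gives a deadline of 2020-03-31; completed 2020-03-30, before the deadline.
Step 2 — must wait 7 days from 2020-03-30 (when first notice of loss is given), so not before 2020-04-06; done 2020-04-10, after the minimum wait.
Step 3 — must wait 15 days from 2020-04-10 (when the sworn proof of loss is submitted), so not before 2020-04-25; done 2020-05-04, after the minimum wait.
Step 4 — must wait 39 days from 2020-05-04 (when the supporting inventory is provided), so not before 2020-06-12; 2020-06-09 is 3 days before the earliest permitted date.
The analysis stops there.

Step 4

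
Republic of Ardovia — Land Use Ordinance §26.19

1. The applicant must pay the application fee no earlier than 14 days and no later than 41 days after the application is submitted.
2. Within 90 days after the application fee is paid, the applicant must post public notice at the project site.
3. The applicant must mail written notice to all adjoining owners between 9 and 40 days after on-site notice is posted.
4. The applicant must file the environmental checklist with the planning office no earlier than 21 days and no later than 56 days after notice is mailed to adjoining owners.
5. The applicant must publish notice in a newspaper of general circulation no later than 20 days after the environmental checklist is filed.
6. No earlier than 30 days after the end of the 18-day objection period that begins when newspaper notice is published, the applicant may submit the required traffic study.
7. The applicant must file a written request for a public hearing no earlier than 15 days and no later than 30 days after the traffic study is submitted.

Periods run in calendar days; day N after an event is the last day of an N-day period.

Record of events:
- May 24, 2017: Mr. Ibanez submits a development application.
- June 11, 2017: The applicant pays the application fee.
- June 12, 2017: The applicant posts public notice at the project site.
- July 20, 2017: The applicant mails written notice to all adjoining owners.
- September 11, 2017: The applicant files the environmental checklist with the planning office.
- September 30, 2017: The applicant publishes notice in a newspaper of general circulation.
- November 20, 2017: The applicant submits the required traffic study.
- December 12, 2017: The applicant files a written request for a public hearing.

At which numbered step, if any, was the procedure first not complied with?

Step 1: the window is 14–41 days after May 24, 2017 (when the application is submitted), so June 7, 2017 through July 4, 2017; done June 11, 2017, which is between those dates.
Step 2: 90 days after June 11, 2017 (when the application fee is paid) is September 9, 2017; completed June 12, 2017, before the deadline.
Step 3: the window is 9–40 days after June 12, 2017 (when on-site notice is posted), so June 21, 2017 through July 22, 2017; July 20, 2017 falls inside that range.
Step 4: the window is 21–56 days after July 20, 2017 (when notice is mailed to adjoining owners), so August 10, 2017 through September 14, 2017; done September 11, 2017, which is between those dates.
Step 5: 20 days after September 11, 2017 (when the environmental checklist is filed) is October 1, 2017; done September 30, 2017 — timely.
Step 6: the earliest permitted date is 30 days after October 18, 2017 (end of the 18-day objection period, which began when newspaper notice is published on September 30, 2017), i.e. November 17, 2017; done November 20, 2017, after the minimum wait.
Step 7: the window is 15–30 days after November 20, 2017 (when the traffic study is submitted), so December 5, 2017 through December 20, 2017; December 12, 2017 falls inside that range.

None — every step was satisfied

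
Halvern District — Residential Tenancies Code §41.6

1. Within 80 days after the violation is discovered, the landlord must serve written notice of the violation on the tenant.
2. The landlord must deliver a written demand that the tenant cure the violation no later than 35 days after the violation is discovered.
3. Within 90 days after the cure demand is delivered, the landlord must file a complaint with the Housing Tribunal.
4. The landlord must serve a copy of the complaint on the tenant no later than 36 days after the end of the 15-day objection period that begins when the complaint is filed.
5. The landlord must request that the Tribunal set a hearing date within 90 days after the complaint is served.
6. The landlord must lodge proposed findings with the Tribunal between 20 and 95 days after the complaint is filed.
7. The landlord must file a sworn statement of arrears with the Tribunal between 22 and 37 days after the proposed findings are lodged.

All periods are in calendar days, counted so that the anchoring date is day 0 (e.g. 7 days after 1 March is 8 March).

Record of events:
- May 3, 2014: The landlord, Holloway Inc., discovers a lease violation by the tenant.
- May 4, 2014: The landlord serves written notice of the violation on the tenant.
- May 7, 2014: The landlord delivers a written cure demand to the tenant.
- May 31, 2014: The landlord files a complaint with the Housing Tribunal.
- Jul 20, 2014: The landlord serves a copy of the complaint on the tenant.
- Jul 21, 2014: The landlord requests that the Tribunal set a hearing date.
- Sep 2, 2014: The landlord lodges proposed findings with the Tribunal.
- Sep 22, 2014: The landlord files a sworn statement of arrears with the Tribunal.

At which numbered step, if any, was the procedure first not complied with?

Step 7

Step 1: 80 days after May 3, 2014 (when the violation is discovered) is Jul 22, 2014; completed May 4, 2014, before the deadline.
Step 2: 35 days after May 3, 2014 (when the violation is discovered) is Jun 7, 2014; completed May 7, 2014, before the deadline.
Step 3: 90 days after May 7, 2014 (when the cure demand is delivered) is Aug 5, 2014; May 31, 2014 is within that limit.
Step 4: 36 days after Jun 15, 2014 (end of the 15-day objection period, which began when the complaint is filed on May 31, 2014) is Jul 21, 2014; done Jul 20, 2014 — timely.
Step 5: 90 days after Jul 20, 2014 (when the complaint is served) is Oct 18, 2014; completed Jul 21, 2014, before the deadline.
Step 6: the window is 20–95 days after May 31, 2014 (when the complaint is filed), so Jun 20, 2014 through Sep 3, 2014; done Sep 2, 2014 — within the window.
Step 7: the window is 22–37 days after Sep 2, 2014 (when the proposed findings are lodged), so Sep 24, 2014 through Oct 9, 2014; done Sep 22, 2014 — 2 days before the window opened.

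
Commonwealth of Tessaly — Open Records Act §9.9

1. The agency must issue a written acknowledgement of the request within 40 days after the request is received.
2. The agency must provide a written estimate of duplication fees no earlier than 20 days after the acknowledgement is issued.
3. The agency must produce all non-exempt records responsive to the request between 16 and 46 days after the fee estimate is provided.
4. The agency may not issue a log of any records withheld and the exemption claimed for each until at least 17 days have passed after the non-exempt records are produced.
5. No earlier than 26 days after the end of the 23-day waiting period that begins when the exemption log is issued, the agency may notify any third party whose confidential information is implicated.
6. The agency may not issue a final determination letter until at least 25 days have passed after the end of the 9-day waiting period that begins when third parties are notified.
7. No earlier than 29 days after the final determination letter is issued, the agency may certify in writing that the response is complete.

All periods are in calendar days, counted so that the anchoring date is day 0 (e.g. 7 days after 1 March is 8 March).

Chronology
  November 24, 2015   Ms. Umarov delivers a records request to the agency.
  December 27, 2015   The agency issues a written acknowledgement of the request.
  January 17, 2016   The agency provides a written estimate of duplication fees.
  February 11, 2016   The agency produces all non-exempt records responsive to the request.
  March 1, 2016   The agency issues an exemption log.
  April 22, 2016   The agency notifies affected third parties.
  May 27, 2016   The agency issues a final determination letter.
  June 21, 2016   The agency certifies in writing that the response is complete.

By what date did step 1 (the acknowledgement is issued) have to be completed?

Step 1 runs from November 24, 2015, when the request is received. 40 days after November 24, 2015 is January 3, 2016.

January 3, 2016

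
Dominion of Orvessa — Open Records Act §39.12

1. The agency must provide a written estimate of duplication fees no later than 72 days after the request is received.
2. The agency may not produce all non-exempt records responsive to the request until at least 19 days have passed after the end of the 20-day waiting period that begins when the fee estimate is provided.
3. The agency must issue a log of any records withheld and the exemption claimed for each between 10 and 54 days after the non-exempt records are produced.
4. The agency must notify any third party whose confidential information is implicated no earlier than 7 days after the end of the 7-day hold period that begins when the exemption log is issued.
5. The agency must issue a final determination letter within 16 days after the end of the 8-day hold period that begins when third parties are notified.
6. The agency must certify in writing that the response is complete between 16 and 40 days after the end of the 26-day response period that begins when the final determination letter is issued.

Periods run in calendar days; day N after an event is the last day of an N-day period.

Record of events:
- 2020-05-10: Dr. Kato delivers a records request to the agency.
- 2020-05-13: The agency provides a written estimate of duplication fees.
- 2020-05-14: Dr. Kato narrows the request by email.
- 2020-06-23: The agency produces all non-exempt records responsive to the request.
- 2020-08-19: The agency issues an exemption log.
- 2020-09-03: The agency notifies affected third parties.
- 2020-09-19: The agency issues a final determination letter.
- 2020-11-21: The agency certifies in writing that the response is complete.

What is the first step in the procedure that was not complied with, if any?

Step 1 — counting 72 days from 2020-05-10 (when the request is received) gives a deadline of 2020-07-21; 2020-05-13 is within that limit.
Step 2 — must wait 19 days from 2020-06-02 (end of the 20-day waiting period, which began when the fee estimate is provided on 2020-05-13), so not before 2020-06-21; done 2020-06-23, after the minimum wait.
Step 3 — 10 and 54 days from 2020-06-23 (when the non-exempt records are produced) are 2020-07-03 and 2020-08-16 respectively; done 2020-08-19 — 3 days after the window closed.

Step 3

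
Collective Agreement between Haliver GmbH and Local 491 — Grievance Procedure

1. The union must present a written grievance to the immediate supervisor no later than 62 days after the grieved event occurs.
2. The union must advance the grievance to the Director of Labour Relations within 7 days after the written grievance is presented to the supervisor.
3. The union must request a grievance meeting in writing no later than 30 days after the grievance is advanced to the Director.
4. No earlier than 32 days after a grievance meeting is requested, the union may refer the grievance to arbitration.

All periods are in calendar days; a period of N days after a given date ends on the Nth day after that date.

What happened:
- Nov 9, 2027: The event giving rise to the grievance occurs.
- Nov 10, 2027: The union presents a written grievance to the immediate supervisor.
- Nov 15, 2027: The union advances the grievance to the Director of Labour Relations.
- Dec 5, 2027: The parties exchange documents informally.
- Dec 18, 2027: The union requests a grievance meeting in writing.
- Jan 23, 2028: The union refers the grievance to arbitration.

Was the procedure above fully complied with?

No

Step 1: 62 days after Nov 9, 2027 (when the grieved event occurs) is Jan 10, 2028; completed Nov 10, 2027, before the deadline.
Step 2: 7 days after Nov 10, 2027 (when the written grievance is presented to the supervisor) is Nov 17, 2027; completed Nov 15, 2027, before the deadline.
Step 3: 30 days after Nov 15, 2027 (when the grievance is advanced to the Director) is Dec 15, 2027; not done until Dec 18, 2027, 3 days after the deadline.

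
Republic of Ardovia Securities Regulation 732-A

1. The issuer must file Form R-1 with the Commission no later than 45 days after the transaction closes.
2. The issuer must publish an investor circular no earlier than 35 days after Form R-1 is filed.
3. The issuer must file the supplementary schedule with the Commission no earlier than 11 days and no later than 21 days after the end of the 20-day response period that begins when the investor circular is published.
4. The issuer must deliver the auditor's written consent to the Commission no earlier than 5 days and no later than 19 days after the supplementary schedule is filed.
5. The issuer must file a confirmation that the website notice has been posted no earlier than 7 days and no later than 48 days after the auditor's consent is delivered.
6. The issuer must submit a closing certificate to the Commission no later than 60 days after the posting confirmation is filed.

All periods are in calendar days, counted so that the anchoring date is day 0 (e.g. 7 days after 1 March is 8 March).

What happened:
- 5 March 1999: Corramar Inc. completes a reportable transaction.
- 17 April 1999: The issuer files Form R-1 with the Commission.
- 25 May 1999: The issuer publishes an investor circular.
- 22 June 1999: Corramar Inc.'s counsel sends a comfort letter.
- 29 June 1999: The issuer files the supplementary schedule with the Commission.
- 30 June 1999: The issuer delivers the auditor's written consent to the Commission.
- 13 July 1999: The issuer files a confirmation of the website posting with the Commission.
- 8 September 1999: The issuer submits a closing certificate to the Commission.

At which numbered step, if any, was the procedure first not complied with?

Step 4

Step 1: 45 days after 5 March 1999 (when the transaction closes) is 19 April 1999; 17 April 1999 is within that limit.
Step 2: the earliest permitted date is 35 days after 17 April 1999 (when Form R-1 is filed), i.e. 22 May 1999; done 25 May 1999 — permitted.
Step 3: the window is 11–21 days after 14 June 1999 (end of the 20-day response period, which began when the investor circular is published on 25 May 1999), so 25 June 1999 through 5 July 1999; done 29 June 1999, which is between those dates.
Step 4: the window is 5–19 days after 29 June 1999 (when the supplementary schedule is filed), so 4 July 1999 through 18 July 1999; done 30 June 1999 — 4 days before the window opened.
That is the first point of non-compliance.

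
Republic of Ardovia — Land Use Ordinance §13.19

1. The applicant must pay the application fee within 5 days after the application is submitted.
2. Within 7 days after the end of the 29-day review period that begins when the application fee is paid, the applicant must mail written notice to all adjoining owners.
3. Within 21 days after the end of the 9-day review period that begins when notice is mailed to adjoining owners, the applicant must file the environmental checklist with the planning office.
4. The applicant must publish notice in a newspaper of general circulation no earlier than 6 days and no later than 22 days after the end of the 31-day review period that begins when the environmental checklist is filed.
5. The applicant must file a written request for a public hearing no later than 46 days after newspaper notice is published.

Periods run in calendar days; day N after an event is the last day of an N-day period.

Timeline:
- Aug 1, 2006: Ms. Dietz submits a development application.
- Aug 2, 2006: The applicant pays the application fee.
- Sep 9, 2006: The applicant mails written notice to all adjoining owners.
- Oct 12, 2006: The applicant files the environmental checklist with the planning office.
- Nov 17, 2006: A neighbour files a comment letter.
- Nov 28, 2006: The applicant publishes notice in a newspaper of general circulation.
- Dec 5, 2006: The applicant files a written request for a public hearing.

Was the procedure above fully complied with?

Step 1: 5 days after Aug 1, 2006 (when the application is submitted) is Aug 6, 2006; done Aug 2, 2006 — timely.
Step 2: 7 days after Aug 31, 2006 (end of the 29-day review period, which began when the application fee is paid on Aug 2, 2006) is Sep 7, 2006; Sep 9, 2006 misses that deadline by 2 days.
Later steps need not be reached.

No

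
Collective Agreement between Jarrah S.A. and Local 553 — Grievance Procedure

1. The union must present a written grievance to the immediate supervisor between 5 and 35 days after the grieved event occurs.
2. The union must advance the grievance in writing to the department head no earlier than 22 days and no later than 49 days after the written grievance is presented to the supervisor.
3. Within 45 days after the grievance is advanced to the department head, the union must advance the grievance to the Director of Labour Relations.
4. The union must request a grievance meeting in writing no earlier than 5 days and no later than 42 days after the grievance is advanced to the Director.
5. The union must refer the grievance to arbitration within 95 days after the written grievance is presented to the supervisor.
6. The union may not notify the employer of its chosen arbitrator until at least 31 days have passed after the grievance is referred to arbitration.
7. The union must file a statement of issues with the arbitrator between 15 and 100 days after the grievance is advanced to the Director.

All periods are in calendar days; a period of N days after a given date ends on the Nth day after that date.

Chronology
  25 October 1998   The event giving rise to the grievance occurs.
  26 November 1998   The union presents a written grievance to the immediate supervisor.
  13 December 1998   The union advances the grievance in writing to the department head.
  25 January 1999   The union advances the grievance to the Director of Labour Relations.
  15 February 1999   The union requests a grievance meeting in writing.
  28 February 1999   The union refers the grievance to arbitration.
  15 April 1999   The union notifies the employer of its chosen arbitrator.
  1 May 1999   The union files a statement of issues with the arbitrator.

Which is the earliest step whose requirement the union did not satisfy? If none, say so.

Step 2

Step 1: the window is 5–35 days after 25 October 1998 (when the grieved event occurs), so 30 October 1998 through 29 November 1998; done 26 November 1998, which is between those dates.
Step 2: the window is 22–49 days after 26 November 1998 (when the written grievance is presented to the supervisor), so 18 December 1998 through 14 January 1999; done 13 December 1998 — 5 days before the window opened.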